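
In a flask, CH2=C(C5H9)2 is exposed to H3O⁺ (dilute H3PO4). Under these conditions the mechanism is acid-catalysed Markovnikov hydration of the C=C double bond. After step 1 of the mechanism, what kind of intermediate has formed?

Step 1: Electrophilic addition begins with the π(C=C) electrons forming a bond to the proton of H3O⁺. Following Markovnikov's rule, the resulting cation is tertiary. H2O is released.
After step 1 the species present is a tertiary carbocation.

tertiary carbocation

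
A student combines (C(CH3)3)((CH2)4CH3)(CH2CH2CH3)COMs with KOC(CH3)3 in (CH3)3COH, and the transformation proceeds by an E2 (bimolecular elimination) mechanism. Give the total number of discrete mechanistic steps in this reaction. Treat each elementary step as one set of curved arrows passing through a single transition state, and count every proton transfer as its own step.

Step 1: Concerted anti-periplanar elimination: (CH3)3CO⁻ abstracts a β-H while MsO⁻ leaves, and the C–H electrons become the new C=C π bond — all in a single transition state.
Total: 1 elementary step.

1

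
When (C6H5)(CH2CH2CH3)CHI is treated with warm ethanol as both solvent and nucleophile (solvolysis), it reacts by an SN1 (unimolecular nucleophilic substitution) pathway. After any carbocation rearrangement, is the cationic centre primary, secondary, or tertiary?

secondary

Step 1: Rate-determining heterolysis of the C–I bond gives I⁻ and a secondary carbocation.
No single 1,2-shift to an adjacent carbon would give a more-substituted cation, so no rearrangement occurs.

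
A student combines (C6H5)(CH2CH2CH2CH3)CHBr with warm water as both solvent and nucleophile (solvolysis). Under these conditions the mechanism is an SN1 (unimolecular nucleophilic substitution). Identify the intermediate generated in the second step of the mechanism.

Step 1: Ionisation: the C–Br σ-bond cleaves heterolytically; both bonding electrons depart with Br⁻, leaving a secondary carbocation at the α-carbon.
Step 2: Nucleophilic capture: the oxygen of H2O bonds to the cationic carbon, producing an oxonium-ion intermediate.
After step 2 the species present is an oxonium ion.

oxonium ion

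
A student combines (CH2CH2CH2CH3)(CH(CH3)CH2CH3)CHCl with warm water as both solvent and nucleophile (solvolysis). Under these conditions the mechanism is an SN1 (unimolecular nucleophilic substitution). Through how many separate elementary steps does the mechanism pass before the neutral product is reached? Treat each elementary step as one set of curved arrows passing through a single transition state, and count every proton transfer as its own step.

Step 1: Ionisation: the C–Cl σ-bond cleaves heterolytically; both bonding electrons depart with Cl⁻, leaving a secondary carbocation at the α-carbon.
Step 2: A hydride (H with its bonding pair) migrates from the adjacent sec-butyl carbon to the cationic centre — a 1,2-hydride shift — upgrading the secondary cation to a tertiary one.
Step 3: A lone pair on the oxygen of H2O attacks the carbocation, forming a new C–O σ-bond and an oxonium ion.
Step 4: Proton transfer from the O–H of the oxonium ion to a solvent molecule delivers the neutral alcohol.
Total: 4 elementary steps.

4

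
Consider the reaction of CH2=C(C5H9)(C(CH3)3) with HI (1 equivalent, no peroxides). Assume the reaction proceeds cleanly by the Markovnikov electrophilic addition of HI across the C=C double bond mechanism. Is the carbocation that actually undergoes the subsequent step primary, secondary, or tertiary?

Step 1: Protonation of the alkene by HI: the π bond acts as the nucleophile and picks up H⁺, giving the more stable (Markovnikov) tertiary carbocation. The H–I bond breaks heterolytically, releasing I⁻.
No single 1,2-shift to an adjacent carbon would give a more-substituted cation, so no rearrangement occurs.

tertiary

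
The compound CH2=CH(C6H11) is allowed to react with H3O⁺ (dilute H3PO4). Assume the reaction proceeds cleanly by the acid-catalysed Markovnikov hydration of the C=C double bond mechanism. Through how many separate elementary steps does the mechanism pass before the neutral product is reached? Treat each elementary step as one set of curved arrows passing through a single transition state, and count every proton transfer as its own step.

4

Step 1: Protonation of the alkene by H3O⁺: the π bond acts as the nucleophile and picks up H⁺, giving the more stable (Markovnikov) secondary carbocation. H2O is released.
Step 2: Carbocation rearrangement: a 1,2-hydride shift from the adjacent cyclohexyl carbon converts the initially-formed secondary cation into the more stable tertiary cation.
Step 3: A lone pair on the oxygen of H2O attacks the carbocation, forming a C–O bond and an oxonium ion (a protonated alcohol).
Step 4: H2O removes a proton from the oxonium oxygen, regenerating H3O⁺ and giving the neutral alcohol.
Total: 4 elementary steps.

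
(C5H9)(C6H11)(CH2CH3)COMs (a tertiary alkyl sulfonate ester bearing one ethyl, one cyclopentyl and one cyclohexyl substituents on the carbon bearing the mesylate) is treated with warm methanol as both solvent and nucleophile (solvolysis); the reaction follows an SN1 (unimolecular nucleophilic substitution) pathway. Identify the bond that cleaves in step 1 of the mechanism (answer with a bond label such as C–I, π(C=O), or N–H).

C–O

Step 1: Unassisted departure of MsO⁻ (taking the C–O bonding pair) generates a tertiary carbocation.
The bond broken in this step is the C–O bond.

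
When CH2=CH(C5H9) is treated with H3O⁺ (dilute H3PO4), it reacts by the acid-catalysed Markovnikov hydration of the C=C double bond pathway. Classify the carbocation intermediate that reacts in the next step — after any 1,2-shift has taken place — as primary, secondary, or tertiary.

Step 1: Protonation of the alkene by H3O⁺: the π bond acts as the nucleophile and picks up H⁺, giving the more stable (Markovnikov) secondary carbocation. H2O is released.
Step 2: Carbocation rearrangement: a 1,2-hydride shift from the adjacent cyclopentyl carbon converts the initially-formed secondary cation into the more stable tertiary cation.
The cation rearranges from secondary to tertiary via a 1,2-hydride shift from the adjacent cyclopentyl carbon; the tertiary cation is what reacts next.

tertiary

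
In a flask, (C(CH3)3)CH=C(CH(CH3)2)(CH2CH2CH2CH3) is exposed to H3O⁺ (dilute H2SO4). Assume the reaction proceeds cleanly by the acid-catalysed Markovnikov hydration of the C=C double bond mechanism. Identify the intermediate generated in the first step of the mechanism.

tertiary carbocation

Step 1: Protonation of the alkene by H3O⁺: the π bond acts as the nucleophile and picks up H⁺, giving the more stable (Markovnikov) tertiary carbocation. H2O is released.
After step 1 the species present is a tertiary carbocation.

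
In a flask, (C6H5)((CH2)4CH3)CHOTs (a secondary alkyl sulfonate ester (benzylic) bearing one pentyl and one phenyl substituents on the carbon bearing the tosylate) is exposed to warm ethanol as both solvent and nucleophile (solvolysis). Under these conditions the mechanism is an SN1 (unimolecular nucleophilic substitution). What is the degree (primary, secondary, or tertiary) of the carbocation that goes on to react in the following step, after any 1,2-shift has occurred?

Step 1: Ionisation: the C–O σ-bond cleaves heterolytically; both bonding electrons depart with TsO⁻, leaving a secondary carbocation at the α-carbon.
No single 1,2-shift to an adjacent carbon would give a more-substituted cation, so no rearrangement occurs.

secondary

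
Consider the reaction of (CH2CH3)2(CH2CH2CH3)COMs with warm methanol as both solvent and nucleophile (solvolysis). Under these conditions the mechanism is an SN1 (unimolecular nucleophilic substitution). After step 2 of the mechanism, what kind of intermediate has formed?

oxonium ion

Step 1: Rate-determining heterolysis of the C–O bond gives MsO⁻ and a tertiary carbocation.
Step 2: Nucleophilic capture: the oxygen of CH3OH bonds to the cationic carbon, producing an oxonium-ion intermediate.
After step 2 the species present is an oxonium ion.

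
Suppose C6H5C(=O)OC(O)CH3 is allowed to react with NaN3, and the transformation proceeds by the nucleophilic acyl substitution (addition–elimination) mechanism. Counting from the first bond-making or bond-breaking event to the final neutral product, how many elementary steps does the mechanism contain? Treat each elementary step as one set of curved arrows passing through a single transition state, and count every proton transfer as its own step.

2

Step 1: Nucleophilic addition of N3⁻ to the acyl carbon breaks the π(C=O) bond and yields a tetrahedral, anionic intermediate.
Step 2: An oxygen lone pair re-forms the C=O π bond as the C–O σ-bond breaks; CH3CO2⁻ is expelled.
Total: 2 elementary steps.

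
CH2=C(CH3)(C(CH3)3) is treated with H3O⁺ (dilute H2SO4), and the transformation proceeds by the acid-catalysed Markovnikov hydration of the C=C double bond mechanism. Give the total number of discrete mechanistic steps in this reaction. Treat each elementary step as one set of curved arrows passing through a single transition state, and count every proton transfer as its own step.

3

Step 1: Protonation of the alkene by H3O⁺: the π bond acts as the nucleophile and picks up H⁺, giving the more stable (Markovnikov) tertiary carbocation. H2O is released.
(No 1,2-shift: no single shift to an adjacent carbon would give a more stable cation.)
Step 2: Nucleophilic capture of the cation by H2O produces the protonated alcohol (an oxonium ion).
Step 3: H2O removes a proton from the oxonium oxygen, regenerating H3O⁺ and giving the neutral alcohol.
Total: 3 elementary steps.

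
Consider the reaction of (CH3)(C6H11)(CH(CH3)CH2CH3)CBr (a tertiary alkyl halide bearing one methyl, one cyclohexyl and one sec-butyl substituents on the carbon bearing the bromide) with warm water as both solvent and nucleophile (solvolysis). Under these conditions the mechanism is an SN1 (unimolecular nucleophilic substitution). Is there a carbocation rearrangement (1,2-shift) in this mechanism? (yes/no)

The first-formed carbocation is tertiary.
No single 1,2-shift to an adjacent carbon would produce a more-substituted cation than the one already present, so no rearrangement occurs.

no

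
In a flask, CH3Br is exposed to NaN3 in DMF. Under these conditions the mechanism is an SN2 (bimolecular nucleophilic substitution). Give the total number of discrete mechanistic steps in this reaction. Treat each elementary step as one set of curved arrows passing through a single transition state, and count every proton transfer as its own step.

Step 1: Backside attack by N3⁻ on the carbon bearing the bromide: the new C–N bond forms as the C–Br bond breaks, with Walden inversion at carbon.
Total: 1 elementary step.

1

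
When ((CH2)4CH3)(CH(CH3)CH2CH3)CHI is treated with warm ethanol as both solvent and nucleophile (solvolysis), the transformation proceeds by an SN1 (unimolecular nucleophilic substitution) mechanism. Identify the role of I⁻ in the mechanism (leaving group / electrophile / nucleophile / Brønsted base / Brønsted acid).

Step 1: Unassisted departure of I⁻ (taking the C–I bonding pair) generates a secondary carbocation.
I⁻ departs with both electrons of the breaking σ-bond — that is the definition of a leaving group.

leaving group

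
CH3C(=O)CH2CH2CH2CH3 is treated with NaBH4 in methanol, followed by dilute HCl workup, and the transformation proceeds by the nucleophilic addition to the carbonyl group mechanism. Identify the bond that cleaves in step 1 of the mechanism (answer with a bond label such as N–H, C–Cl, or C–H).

π(C=O)

Step 1: Nucleophilic addition: H⁻ (delivered from BH4⁻) adds to the carbonyl carbon, pushing the π(C=O) electron pair onto oxygen and giving a tetrahedral alkoxide.
The bond broken in this step is the π(C=O) bond.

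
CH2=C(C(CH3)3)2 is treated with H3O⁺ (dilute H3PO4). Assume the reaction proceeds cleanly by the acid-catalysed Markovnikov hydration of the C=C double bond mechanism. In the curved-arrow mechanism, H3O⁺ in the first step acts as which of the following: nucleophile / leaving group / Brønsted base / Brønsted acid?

Brønsted acid

Step 1: Electrophilic addition begins with the π(C=C) electrons forming a bond to the proton of H3O⁺. Following Markovnikov's rule, the resulting cation is tertiary. H2O is released.
H3O⁺ in the first step donates a proton in a proton-transfer step — a Brønsted acid.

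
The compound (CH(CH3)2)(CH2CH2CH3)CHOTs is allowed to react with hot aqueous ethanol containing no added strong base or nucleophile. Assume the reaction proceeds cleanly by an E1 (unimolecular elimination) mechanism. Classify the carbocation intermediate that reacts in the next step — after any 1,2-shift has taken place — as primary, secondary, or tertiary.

Step 1: Ionisation: the C–O σ-bond cleaves heterolytically; both bonding electrons depart with TsO⁻, leaving a secondary carbocation at the α-carbon.
Step 2: A 1,2-hydride shift from the adjacent isopropyl carbon moves the positive charge from the secondary centre to an adjacent carbon, generating a more stable tertiary carbocation.
The cation rearranges from secondary to tertiary via a 1,2-hydride shift from the adjacent isopropyl carbon; the tertiary cation is what reacts next.

tertiary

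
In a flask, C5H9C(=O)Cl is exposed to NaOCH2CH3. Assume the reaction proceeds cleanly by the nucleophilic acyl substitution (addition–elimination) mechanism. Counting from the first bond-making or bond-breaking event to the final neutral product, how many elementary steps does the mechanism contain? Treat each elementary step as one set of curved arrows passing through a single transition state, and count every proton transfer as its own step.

Step 1: A lone pair on the O of CH3CH2O⁻ attacks the electrophilic acyl carbon; the π(C=O) electrons move onto oxygen, giving a tetrahedral intermediate.
Step 2: Elimination step: re-formation of the carbonyl π bond drives out Cl⁻, giving the new acyl compound.
Total: 2 elementary steps.

2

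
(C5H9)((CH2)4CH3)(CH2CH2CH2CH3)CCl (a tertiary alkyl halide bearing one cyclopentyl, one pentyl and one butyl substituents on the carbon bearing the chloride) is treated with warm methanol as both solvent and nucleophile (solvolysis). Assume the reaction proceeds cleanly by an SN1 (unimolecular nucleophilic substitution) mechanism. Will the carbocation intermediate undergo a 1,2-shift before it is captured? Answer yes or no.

The first-formed carbocation is tertiary.
No single 1,2-shift to an adjacent carbon would produce a more-substituted cation than the one already present, so no rearrangement occurs.

no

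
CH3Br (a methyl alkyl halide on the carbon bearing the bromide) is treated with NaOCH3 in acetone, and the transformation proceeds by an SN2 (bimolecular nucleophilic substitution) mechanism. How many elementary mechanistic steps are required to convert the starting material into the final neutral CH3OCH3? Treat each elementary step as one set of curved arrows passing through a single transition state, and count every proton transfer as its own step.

Step 1: Backside attack by CH3O⁻ on the carbon bearing the bromide: the new C–O bond forms as the C–Br bond breaks, with Walden inversion at carbon.
Total: 1 elementary step.

1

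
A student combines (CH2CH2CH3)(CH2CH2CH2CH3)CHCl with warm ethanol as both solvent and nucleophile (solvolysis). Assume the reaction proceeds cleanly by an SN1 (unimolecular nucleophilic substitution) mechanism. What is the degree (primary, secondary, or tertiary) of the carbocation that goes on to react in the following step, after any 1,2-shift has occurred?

Step 1: Ionisation: the C–Cl σ-bond cleaves heterolytically; both bonding electrons depart with Cl⁻, leaving a secondary carbocation at the α-carbon.
No single 1,2-shift to an adjacent carbon would give a more-substituted cation, so no rearrangement occurs.

secondary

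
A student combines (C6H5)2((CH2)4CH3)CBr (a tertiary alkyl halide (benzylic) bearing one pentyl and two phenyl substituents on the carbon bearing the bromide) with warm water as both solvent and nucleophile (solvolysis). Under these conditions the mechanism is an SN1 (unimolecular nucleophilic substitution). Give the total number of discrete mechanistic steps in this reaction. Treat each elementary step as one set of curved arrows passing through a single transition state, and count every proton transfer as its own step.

Step 1: Unassisted departure of Br⁻ (taking the C–Br bonding pair) generates a tertiary carbocation.
(No 1,2-shift: no single shift to an adjacent carbon would give a more stable cation.)
Step 2: A lone pair on the oxygen of H2O attacks the carbocation, forming a new C–O σ-bond and an oxonium ion.
Step 3: Proton transfer from the O–H of the oxonium ion to a solvent molecule delivers the neutral alcohol.
Total: 3 elementary steps.

3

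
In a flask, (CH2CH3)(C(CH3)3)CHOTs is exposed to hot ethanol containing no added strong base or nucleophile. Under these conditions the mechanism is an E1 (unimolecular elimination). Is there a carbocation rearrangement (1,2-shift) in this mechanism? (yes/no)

The first-formed carbocation is secondary.
The adjacent tert-butyl carbon has no hydrogen but bears methyl groups; migration of one methyl with its bonding pair (a 1,2-methyl shift) places the charge on a tertiary centre.
Tertiary is more stable than secondary, so the shift occurs.

yes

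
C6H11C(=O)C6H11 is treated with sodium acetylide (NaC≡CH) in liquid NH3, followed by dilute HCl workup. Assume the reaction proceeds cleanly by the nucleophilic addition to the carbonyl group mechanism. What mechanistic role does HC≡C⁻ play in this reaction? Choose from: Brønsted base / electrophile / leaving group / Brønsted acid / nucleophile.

Step 1: HC≡C⁻ attacks the sp² carbonyl carbon; the C=O π bond breaks and the electrons end up as a lone pair on the alkoxide oxygen of the tetrahedral intermediate.
HC≡C⁻ donates an electron pair to form a new σ-bond to carbon — it is the nucleophile.

nucleophile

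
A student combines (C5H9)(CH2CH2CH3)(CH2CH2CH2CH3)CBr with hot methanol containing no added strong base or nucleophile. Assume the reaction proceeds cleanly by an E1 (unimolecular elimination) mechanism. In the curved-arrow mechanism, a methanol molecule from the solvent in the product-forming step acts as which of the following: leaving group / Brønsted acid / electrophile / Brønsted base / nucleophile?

Brønsted base

Step 2: A weak base (a methanol molecule from the solvent) removes a proton from a carbon adjacent to the cationic centre; the electrons of that C–H bond become the new π(C=C) bond, giving the alkene.
A methanol molecule from the solvent in the product-forming step accepts a proton in a proton-transfer step — a Brønsted base.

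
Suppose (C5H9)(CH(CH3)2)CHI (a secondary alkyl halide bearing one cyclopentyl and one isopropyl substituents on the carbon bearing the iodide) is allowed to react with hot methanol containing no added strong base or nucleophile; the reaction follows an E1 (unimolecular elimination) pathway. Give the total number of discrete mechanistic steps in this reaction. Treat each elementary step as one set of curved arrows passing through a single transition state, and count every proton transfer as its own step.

3

Step 1: Ionisation: the C–I σ-bond cleaves heterolytically; both bonding electrons depart with I⁻, leaving a secondary carbocation at the α-carbon.
Step 2: A hydride (H with its bonding pair) migrates from the adjacent cyclopentyl carbon to the cationic centre — a 1,2-hydride shift — upgrading the secondary cation to a tertiary one.
Step 3: A weak base (a methanol molecule from the solvent) removes a proton from a carbon adjacent to the cationic centre; the electrons of that C–H bond become the new π(C=C) bond, giving the alkene.
Total: 3 elementary steps.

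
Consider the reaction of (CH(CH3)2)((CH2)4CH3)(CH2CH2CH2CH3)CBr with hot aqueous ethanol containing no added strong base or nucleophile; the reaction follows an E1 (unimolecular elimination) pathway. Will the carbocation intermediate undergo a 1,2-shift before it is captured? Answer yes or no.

no

The first-formed carbocation is tertiary.
No single 1,2-shift to an adjacent carbon would produce a more-substituted cation than the one already present, so no rearrangement occurs.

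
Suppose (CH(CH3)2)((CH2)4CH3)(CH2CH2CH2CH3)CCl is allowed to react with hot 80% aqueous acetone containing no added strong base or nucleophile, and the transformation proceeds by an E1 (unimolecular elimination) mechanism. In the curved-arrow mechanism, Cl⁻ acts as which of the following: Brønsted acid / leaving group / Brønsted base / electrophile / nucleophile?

Step 1: Unassisted departure of Cl⁻ (taking the C–Cl bonding pair) generates a tertiary carbocation.
Cl⁻ departs with both electrons of the breaking σ-bond — that is the definition of a leaving group.

leaving group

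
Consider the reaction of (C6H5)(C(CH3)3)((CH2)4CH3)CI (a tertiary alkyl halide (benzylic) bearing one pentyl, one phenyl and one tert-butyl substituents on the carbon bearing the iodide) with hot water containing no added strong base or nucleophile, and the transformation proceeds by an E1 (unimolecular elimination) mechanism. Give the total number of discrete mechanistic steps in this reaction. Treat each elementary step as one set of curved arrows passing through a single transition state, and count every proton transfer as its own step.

Step 1: The C–I bond breaks with both electrons going to the iodide; I⁻ leaves and a tertiary carbocation remains.
(No 1,2-shift: no single shift to an adjacent carbon would give a more stable cation.)
Step 2: A water molecule (solvent) deprotonates a β-carbon; as the C–H bond breaks, those electrons form the new alkene π bond.
Total: 2 elementary steps.

2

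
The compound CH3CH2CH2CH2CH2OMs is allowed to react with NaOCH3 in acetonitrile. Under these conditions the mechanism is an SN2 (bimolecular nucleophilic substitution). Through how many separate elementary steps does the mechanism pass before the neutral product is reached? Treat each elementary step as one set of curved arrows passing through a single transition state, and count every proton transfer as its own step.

Step 1: Backside attack by CH3O⁻ on the carbon bearing the mesylate: the new C–O bond forms as the C–O bond breaks, with Walden inversion at carbon.
Total: 1 elementary step.

1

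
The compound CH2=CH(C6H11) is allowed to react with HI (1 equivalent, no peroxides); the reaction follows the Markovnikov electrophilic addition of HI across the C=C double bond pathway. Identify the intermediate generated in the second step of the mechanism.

Step 1: Protonation of the alkene by HI: the π bond acts as the nucleophile and picks up H⁺, giving the more stable (Markovnikov) secondary carbocation. The H–I bond breaks heterolytically, releasing I⁻.
Step 2: A hydride (H with its bonding pair) migrates from the adjacent cyclohexyl carbon to the cationic centre — a 1,2-hydride shift — upgrading the secondary cation to a tertiary one.
After step 2 the species present is a tertiary carbocation.

tertiary carbocation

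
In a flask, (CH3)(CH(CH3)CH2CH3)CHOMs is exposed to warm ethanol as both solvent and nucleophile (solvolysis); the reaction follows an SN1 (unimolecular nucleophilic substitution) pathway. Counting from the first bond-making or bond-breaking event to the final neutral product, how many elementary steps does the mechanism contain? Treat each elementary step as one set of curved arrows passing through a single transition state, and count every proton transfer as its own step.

Step 1: Unassisted departure of MsO⁻ (taking the C–O bonding pair) generates a secondary carbocation.
Step 2: A 1,2-hydride shift from the adjacent sec-butyl carbon moves the positive charge from the secondary centre to an adjacent carbon, generating a more stable tertiary carbocation.
Step 3: CH3CH2OH donates an oxygen lone pair into the empty p orbital of the cation, giving a protonated ether (an oxonium ion).
Step 4: A second solvent molecule removes the proton on oxygen, giving the neutral ether product.
Total: 4 elementary steps.

4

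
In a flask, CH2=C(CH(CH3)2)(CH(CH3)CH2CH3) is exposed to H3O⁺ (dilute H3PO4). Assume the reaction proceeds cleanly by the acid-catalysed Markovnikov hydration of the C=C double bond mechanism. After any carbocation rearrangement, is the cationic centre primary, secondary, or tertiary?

Step 1: Protonation of the alkene by H3O⁺: the π bond acts as the nucleophile and picks up H⁺, giving the more stable (Markovnikov) tertiary carbocation. H2O is released.
No single 1,2-shift to an adjacent carbon would give a more-substituted cation, so no rearrangement occurs.

tertiary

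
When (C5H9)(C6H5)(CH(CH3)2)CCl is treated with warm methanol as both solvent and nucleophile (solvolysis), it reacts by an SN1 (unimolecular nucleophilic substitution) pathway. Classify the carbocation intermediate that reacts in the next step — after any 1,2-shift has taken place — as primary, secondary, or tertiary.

tertiary

Step 1: Rate-determining heterolysis of the C–Cl bond gives Cl⁻ and a tertiary carbocation.
No single 1,2-shift to an adjacent carbon would give a more-substituted cation, so no rearrangement occurs.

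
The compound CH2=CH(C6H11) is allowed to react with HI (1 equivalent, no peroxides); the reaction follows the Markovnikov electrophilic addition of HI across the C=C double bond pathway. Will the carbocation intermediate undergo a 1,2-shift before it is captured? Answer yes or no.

The first-formed carbocation is secondary.
The adjacent cyclohexyl carbon already bears 2 other carbon substituents and has a hydrogen to migrate; after a 1,2-hydride shift from that carbon the positive charge sits on a tertiary centre.
Tertiary is more stable than secondary, so the shift occurs.

yes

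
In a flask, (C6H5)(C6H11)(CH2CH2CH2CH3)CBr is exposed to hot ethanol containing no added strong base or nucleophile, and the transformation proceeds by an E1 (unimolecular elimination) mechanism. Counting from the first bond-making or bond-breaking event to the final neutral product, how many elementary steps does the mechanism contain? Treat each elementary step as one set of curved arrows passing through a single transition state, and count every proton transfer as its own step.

Step 1: Ionisation: the C–Br σ-bond cleaves heterolytically; both bonding electrons depart with Br⁻, leaving a tertiary carbocation at the α-carbon.
(No 1,2-shift: no single shift to an adjacent carbon would give a more stable cation.)
Step 2: Loss of a β-proton to an ethanol molecule of the solvent: the C–H bonding pair collapses toward the cationic carbon to form the C=C π bond, yielding the alkene.
Total: 2 elementary steps.

2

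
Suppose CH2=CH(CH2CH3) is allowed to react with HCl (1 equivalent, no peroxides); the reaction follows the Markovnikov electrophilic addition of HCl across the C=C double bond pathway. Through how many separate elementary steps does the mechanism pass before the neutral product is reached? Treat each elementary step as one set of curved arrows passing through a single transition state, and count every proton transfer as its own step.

Step 1: The π electrons of the C=C bond attack a proton of HCl; Markovnikov addition places the new C–H on the less-substituted alkene carbon, so the positive charge ends up on the more-substituted carbon — a secondary carbocation. The H–Cl bond breaks heterolytically, releasing Cl⁻.
(No 1,2-shift: no single shift to an adjacent carbon would give a more stable cation.)
Step 2: Nucleophilic attack by Cl⁻ on the carbocation completes the addition, giving R–Cl.
Total: 2 elementary steps.

2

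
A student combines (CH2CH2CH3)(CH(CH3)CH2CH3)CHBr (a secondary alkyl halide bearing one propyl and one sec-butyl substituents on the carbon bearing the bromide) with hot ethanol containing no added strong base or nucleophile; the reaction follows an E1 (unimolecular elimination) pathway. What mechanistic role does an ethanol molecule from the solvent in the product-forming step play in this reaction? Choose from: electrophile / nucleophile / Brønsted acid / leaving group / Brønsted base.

Brønsted base

Step 3: Loss of a β-proton to an ethanol molecule of the solvent: the C–H bonding pair collapses toward the cationic carbon to form the C=C π bond, yielding the alkene.
An ethanol molecule from the solvent in the product-forming step accepts a proton in a proton-transfer step — a Brønsted base.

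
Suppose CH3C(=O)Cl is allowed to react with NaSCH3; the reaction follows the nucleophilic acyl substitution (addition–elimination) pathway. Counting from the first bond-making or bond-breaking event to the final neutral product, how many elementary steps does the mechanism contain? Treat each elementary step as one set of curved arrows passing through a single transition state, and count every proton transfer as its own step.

Step 1: A lone pair on the S of CH3S⁻ attacks the electrophilic acyl carbon; the π(C=O) electrons move onto oxygen, giving a tetrahedral intermediate.
Step 2: An oxygen lone pair re-forms the C=O π bond as the C–Cl σ-bond breaks; Cl⁻ is expelled.
Total: 2 elementary steps.

2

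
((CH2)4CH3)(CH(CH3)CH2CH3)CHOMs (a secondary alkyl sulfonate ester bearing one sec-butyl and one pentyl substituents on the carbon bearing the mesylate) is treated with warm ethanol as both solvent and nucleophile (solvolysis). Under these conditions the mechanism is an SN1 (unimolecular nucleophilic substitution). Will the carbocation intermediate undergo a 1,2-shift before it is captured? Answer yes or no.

yes

The first-formed carbocation is secondary.
The adjacent sec-butyl carbon already bears 2 other carbon substituents and has a hydrogen to migrate; after a 1,2-hydride shift from that carbon the positive charge sits on a tertiary centre.
Tertiary is more stable than secondary, so the shift occurs.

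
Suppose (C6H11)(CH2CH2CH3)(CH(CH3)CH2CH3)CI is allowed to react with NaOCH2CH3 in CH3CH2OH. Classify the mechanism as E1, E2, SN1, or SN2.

Conditions: a strong base with a tertiary substrate bearing a β-hydrogen.
These conditions are the textbook signature of the E2 pathway.
A strong (often hindered) base removes a β-H in concert with loss of the leaving group — bimolecular elimination.

E2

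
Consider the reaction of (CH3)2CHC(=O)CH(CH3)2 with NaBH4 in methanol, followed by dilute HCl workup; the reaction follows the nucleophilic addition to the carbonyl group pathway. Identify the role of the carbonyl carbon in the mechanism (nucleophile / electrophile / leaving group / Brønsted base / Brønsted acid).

Step 1: A lone pair / filled orbital on H⁻ (delivered from BH4⁻) attacks the electrophilic carbonyl carbon; the π(C=O) electrons shift onto oxygen, producing a tetrahedral alkoxide intermediate.
The carbonyl carbon accepts an electron pair into an empty or π* orbital — it is the electrophile.

electrophile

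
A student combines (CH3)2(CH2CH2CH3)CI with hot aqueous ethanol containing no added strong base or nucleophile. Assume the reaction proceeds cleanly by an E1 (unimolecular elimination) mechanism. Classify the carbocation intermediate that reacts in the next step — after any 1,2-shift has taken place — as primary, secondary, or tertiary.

tertiary

Step 1: Rate-determining heterolysis of the C–I bond gives I⁻ and a tertiary carbocation.
No single 1,2-shift to an adjacent carbon would give a more-substituted cation, so no rearrangement occurs.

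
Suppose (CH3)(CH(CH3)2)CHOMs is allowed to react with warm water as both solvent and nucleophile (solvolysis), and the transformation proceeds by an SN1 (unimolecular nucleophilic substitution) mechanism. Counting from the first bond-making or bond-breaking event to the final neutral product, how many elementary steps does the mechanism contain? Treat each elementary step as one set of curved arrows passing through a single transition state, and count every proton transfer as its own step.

4

Step 1: Ionisation: the C–O σ-bond cleaves heterolytically; both bonding electrons depart with MsO⁻, leaving a secondary carbocation at the α-carbon.
Step 2: Carbocation rearrangement: a 1,2-hydride shift from the adjacent isopropyl carbon converts the initially-formed secondary cation into the more stable tertiary cation.
Step 3: H2O donates an oxygen lone pair into the empty p orbital of the cation, giving a protonated alcohol (an oxonium ion).
Step 4: Deprotonation of the oxonium oxygen by solvent water yields the neutral alcohol.
Total: 4 elementary steps.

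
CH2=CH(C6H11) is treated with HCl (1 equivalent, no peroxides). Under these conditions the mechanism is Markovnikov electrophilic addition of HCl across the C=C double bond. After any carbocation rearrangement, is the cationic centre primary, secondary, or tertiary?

Step 1: Electrophilic addition begins with the π(C=C) electrons forming a bond to the proton of HCl. Following Markovnikov's rule, the resulting cation is secondary. The H–Cl bond breaks heterolytically, releasing Cl⁻.
Step 2: Carbocation rearrangement: a 1,2-hydride shift from the adjacent cyclohexyl carbon converts the initially-formed secondary cation into the more stable tertiary cation.
The cation rearranges from secondary to tertiary via a 1,2-hydride shift from the adjacent cyclohexyl carbon; the tertiary cation is what reacts next.

tertiary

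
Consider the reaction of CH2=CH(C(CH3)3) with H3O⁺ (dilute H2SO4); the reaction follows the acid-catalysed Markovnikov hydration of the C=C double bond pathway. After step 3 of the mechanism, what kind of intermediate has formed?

oxonium ion

Step 1: Electrophilic addition begins with the π(C=C) electrons forming a bond to the proton of H3O⁺. Following Markovnikov's rule, the resulting cation is secondary. H2O is released.
Step 2: A methyl group with its bonding pair migrates from the adjacent tert-butyl carbon to the cationic centre — a 1,2-methyl shift — upgrading the secondary cation to a tertiary one.
Step 3: A lone pair on the oxygen of H2O attacks the carbocation, forming a C–O bond and an oxonium ion (a protonated alcohol).
After step 3 the species present is an oxonium ion.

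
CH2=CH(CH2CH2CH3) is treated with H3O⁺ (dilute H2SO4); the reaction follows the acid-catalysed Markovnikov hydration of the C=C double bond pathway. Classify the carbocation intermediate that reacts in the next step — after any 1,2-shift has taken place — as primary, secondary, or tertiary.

Step 1: The π electrons of the C=C bond attack a proton of H3O⁺; Markovnikov addition places the new C–H on the less-substituted alkene carbon, so the positive charge ends up on the more-substituted carbon — a secondary carbocation. H2O is released.
No single 1,2-shift to an adjacent carbon would give a more-substituted cation, so no rearrangement occurs.

secondary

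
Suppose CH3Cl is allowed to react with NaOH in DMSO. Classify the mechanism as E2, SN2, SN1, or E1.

Conditions: a methyl substrate with a strong nucleophile in the polar aprotic solvent DMSO.
These conditions are the textbook signature of the SN2 pathway.
An unhindered substrate with a strong nucleophile in a polar aprotic solvent favours one-step backside displacement.

SN2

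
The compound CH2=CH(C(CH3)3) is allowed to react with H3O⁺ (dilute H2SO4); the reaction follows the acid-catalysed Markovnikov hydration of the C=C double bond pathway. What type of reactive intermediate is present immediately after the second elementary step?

tertiary carbocation

Step 1: Protonation of the alkene by H3O⁺: the π bond acts as the nucleophile and picks up H⁺, giving the more stable (Markovnikov) secondary carbocation. H2O is released.
Step 2: A 1,2-methyl shift from the adjacent tert-butyl carbon moves the positive charge from the secondary centre to an adjacent carbon, generating a more stable tertiary carbocation.
After step 2 the species present is a tertiary carbocation.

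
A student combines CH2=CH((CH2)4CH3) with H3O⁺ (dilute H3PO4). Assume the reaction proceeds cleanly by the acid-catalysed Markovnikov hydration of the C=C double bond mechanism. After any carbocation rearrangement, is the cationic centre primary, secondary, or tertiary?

secondary

Step 1: Electrophilic addition begins with the π(C=C) electrons forming a bond to the proton of H3O⁺. Following Markovnikov's rule, the resulting cation is secondary. H2O is released.
No single 1,2-shift to an adjacent carbon would give a more-substituted cation, so no rearrangement occurs.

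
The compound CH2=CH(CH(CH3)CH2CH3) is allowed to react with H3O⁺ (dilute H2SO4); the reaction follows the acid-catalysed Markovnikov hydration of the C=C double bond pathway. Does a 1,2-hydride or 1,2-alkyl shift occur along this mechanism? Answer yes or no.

yes

The first-formed carbocation is secondary.
The adjacent sec-butyl carbon already bears 2 other carbon substituents and has a hydrogen to migrate; after a 1,2-hydride shift from that carbon the positive charge sits on a tertiary centre.
Tertiary is more stable than secondary, so the shift occurs.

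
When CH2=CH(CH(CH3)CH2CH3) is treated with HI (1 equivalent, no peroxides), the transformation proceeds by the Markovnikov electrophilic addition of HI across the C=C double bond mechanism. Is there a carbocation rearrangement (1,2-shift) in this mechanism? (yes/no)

yes

The first-formed carbocation is secondary.
The adjacent sec-butyl carbon already bears 2 other carbon substituents and has a hydrogen to migrate; after a 1,2-hydride shift from that carbon the positive charge sits on a tertiary centre.
Tertiary is more stable than secondary, so the shift occurs.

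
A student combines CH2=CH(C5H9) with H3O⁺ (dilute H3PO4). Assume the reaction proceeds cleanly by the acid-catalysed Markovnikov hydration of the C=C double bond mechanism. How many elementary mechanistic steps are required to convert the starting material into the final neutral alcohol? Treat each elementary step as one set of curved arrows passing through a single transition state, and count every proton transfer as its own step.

Step 1: The π electrons of the C=C bond attack a proton of H3O⁺; Markovnikov addition places the new C–H on the less-substituted alkene carbon, so the positive charge ends up on the more-substituted carbon — a secondary carbocation. H2O is released.
Step 2: Carbocation rearrangement: a 1,2-hydride shift from the adjacent cyclopentyl carbon converts the initially-formed secondary cation into the more stable tertiary cation.
Step 3: Nucleophilic capture of the cation by H2O produces the protonated alcohol (an oxonium ion).
Step 4: Proton transfer from the O–H of the oxonium ion to H2O completes the catalytic cycle and yields the alcohol.
Total: 4 elementary steps.

4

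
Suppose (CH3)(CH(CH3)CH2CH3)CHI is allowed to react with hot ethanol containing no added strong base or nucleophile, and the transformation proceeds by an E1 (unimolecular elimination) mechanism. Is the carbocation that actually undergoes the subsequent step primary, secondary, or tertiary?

tertiary

Step 1: Ionisation: the C–I σ-bond cleaves heterolytically; both bonding electrons depart with I⁻, leaving a secondary carbocation at the α-carbon.
Step 2: A hydride (H with its bonding pair) migrates from the adjacent sec-butyl carbon to the cationic centre — a 1,2-hydride shift — upgrading the secondary cation to a tertiary one.
The cation rearranges from secondary to tertiary via a 1,2-hydride shift from the adjacent sec-butyl carbon; the tertiary cation is what reacts next.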